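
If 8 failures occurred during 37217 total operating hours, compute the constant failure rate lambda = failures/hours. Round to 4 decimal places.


failures = 8
total_hours = 37217
lambda = 8 / 37217
lambda = 0.0002

0.0002


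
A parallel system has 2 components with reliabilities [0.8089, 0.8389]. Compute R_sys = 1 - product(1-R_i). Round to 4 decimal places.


Components: [0.8089, 0.8389]
(1 - 0.8089) = 0.1911, running product = 0.1911
(1 - 0.8389) = 0.1611, running product = 0.0308
Product of (1-R_i) = 0.0308
R_sys = 1 - 0.0308 = 0.9692

0.9692


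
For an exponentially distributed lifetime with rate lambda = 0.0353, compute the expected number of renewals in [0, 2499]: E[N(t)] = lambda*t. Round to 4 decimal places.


lambda = 0.0353
t = 2499
E[N(t)] = lambda * t
E[N(t)] = 0.0353 * 2499
E[N(t)] = 88.2147

88.2147


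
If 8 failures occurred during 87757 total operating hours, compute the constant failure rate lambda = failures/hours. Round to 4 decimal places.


failures = 8
total_hours = 87757
lambda = 8 / 87757
lambda = 0.0001

0.0001


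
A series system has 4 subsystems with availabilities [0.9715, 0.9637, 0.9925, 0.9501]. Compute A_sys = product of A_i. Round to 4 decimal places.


Subsystems: [0.9715, 0.9637, 0.9925, 0.9501]
After subsystem 1 (A=0.9715): product = 0.9715
After subsystem 2 (A=0.9637): product = 0.9362
After subsystem 3 (A=0.9925): product = 0.9292
After subsystem 4 (A=0.9501): product = 0.8828
A_sys = 0.8828

0.8828


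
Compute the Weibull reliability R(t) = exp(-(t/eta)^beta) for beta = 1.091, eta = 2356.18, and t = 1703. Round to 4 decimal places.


beta = 1.091, eta = 2356.18, t = 1703
t/eta = 1703 / 2356.18 = 0.7228
(t/eta)^beta = 0.7228^1.091 = 0.7017
R(t) = exp(-0.7017)
R(t) = 0.4957

0.4957


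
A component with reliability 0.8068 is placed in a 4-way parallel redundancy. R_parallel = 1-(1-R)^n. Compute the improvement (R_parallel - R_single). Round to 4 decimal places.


R_single = 0.8068, n = 4
1 - R_single = 0.1932
(1 - R_single)^n = 0.1932^4 = 0.0014
R_parallel = 1 - 0.0014 = 0.9986
Improvement = 0.9986 - 0.8068
Improvement = 0.1918

0.1918


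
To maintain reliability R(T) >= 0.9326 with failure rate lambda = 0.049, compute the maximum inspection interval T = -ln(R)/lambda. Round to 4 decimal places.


R_target = 0.9326
lambda = 0.049
-ln(0.9326) = 0.0698
T = 0.0698 / 0.049
T = 1.4241

1.4241


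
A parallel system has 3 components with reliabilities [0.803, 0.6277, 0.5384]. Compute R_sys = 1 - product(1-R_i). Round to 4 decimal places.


Components: [0.803, 0.6277, 0.5384]
(1 - 0.803) = 0.197, running product = 0.197
(1 - 0.6277) = 0.3723, running product = 0.0733
(1 - 0.5384) = 0.4616, running product = 0.0339
Product of (1-R_i) = 0.0339
R_sys = 1 - 0.0339 = 0.9661

0.9661


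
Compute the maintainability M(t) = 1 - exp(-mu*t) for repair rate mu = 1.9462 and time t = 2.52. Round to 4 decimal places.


mu = 1.9462, t = 2.52
mu * t = 1.9462 * 2.52 = 4.9044
exp(-4.9044) = 0.0074
M(t) = 1 - 0.0074
M(t) = 0.9926

0.9926


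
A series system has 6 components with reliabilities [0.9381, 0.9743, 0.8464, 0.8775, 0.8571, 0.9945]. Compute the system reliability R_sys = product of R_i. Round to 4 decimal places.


Components: [0.9381, 0.9743, 0.8464, 0.8775, 0.8571, 0.9945]
After component 1 (R=0.9381): product = 0.9381
After component 2 (R=0.9743): product = 0.914
After component 3 (R=0.8464): product = 0.7736
After component 4 (R=0.8775): product = 0.6788
After component 5 (R=0.8571): product = 0.5818
After component 6 (R=0.9945): product = 0.5786
R_sys = 0.5786

0.5786


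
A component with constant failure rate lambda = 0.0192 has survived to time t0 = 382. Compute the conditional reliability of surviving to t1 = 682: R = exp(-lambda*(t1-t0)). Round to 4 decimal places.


lambda = 0.0192
t0 = 382, t1 = 682
t1 - t0 = 300
lambda * (t1-t0) = 0.0192 * 300 = 5.76
R = exp(-5.76)
R = 0.0032

0.0032


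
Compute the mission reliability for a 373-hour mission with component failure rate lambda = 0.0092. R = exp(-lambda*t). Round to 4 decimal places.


lambda = 0.0092
mission_time = 373
lambda * t = 0.0092 * 373 = 3.4316
R = exp(-3.4316)
R = 0.0323

0.0323


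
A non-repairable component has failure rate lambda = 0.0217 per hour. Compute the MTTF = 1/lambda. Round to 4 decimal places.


lambda = 0.0217
MTTF = 1 / 0.0217
MTTF = 46.0829

46.0829


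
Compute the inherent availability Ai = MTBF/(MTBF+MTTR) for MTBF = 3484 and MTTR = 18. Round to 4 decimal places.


MTBF = 3484
MTTR = 18
MTBF + MTTR = 3502
Ai = 3484 / 3502
Ai = 0.9949

0.9949


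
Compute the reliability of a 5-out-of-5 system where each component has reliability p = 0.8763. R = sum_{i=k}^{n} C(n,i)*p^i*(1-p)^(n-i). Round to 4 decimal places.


k = 5, n = 5, p = 0.8763
i=5: C(5,5)=1 * 0.8763^5 * 0.1237^0 = 0.5167
R = sum of terms = 0.5167

0.5167


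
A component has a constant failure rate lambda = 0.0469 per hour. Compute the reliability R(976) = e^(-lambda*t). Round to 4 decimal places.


lambda = 0.0469
t = 976
lambda * t = 45.7744
R(t) = e^(-45.7744)
R(t) = 0.0

0.0


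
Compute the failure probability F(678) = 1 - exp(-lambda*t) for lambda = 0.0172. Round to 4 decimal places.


lambda = 0.0172, t = 678
lambda * t = 11.6616
exp(-11.6616) = 0.0
F(t) = 1 - 0.0
F(t) = 1.0

1.0


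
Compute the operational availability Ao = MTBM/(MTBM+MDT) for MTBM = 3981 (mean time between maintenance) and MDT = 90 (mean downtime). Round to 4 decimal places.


MTBM = 3981
MDT = 90
MTBM + MDT = 4071
Ao = 3981 / 4071
Ao = 0.9779

0.9779


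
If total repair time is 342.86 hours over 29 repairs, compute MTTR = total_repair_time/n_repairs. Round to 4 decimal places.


total_repair_time = 342.86
n_repairs = 29
MTTR = 342.86 / 29
MTTR = 11.8228

11.8228


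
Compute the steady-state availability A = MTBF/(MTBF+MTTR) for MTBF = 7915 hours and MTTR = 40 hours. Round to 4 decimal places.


MTBF = 7915
MTTR = 40
MTBF + MTTR = 7955
A = 7915 / 7955
A = 0.995

0.995


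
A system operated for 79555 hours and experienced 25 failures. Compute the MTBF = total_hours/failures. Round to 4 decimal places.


total_hours = 79555
failures = 25
MTBF = 79555 / 25
MTBF = 3182.2

3182.2


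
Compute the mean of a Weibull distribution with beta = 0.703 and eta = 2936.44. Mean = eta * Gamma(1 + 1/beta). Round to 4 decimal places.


beta = 0.703, eta = 2936.44
1/beta = 1.4225
1 + 1/beta = 2.4225
Gamma(2.4225) = 1.2607
Mean = 2936.44 * 1.2607
Mean = 3701.9545

3701.9545


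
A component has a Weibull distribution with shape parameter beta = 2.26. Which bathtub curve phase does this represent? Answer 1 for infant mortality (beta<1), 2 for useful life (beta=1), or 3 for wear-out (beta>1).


beta = 2.26
Compare beta to 1:
beta < 1 => infant mortality (phase 1)
beta = 1 => useful life (phase 2)
beta > 1 => wear-out (phase 3)
Since beta = 2.26, this is wear-out (increasing failure rate)
Phase = 3

3


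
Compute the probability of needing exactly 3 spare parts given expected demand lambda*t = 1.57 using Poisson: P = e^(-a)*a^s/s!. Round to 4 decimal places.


a = 1.57, s = 3
e^(-a) = e^(-1.57) = 0.208
a^s = 1.57^3 = 3.8699
s! = 6
P = 0.208 * 3.8699 / 6
P = 0.1342

0.1342


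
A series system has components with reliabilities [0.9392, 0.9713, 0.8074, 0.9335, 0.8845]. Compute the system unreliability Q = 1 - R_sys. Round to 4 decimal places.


Components: [0.9392, 0.9713, 0.8074, 0.9335, 0.8845]
After component 1: product = 0.9392
After component 2: product = 0.9122
After component 3: product = 0.7365
After component 4: product = 0.6876
After component 5: product = 0.6082
R_sys = 0.6082
Q = 1 - 0.6082 = 0.3918

0.3918


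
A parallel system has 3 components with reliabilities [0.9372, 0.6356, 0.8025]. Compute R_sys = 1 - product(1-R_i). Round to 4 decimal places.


Components: [0.9372, 0.6356, 0.8025]
(1 - 0.9372) = 0.0628, running product = 0.0628
(1 - 0.6356) = 0.3644, running product = 0.0229
(1 - 0.8025) = 0.1975, running product = 0.0045
Product of (1-R_i) = 0.0045
R_sys = 1 - 0.0045 = 0.9955

0.9955


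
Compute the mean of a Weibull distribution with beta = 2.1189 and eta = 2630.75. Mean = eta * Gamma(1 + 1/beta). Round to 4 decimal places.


beta = 2.1189, eta = 2630.75
1/beta = 0.4719
1 + 1/beta = 1.4719
Gamma(1.4719) = 0.8856
Mean = 2630.75 * 0.8856
Mean = 2329.9201

2329.9201


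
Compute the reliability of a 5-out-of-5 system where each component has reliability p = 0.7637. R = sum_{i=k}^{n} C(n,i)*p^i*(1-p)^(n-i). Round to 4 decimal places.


k = 5, n = 5, p = 0.7637
i=5: C(5,5)=1 * 0.7637^5 * 0.2363^0 = 0.2598
R = sum of terms = 0.2598

0.2598


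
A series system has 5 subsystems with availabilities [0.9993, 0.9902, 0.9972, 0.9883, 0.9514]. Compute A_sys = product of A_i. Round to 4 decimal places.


Subsystems: [0.9993, 0.9902, 0.9972, 0.9883, 0.9514]
After subsystem 1 (A=0.9993): product = 0.9993
After subsystem 2 (A=0.9902): product = 0.9895
After subsystem 3 (A=0.9972): product = 0.9867
After subsystem 4 (A=0.9883): product = 0.9752
After subsystem 5 (A=0.9514): product = 0.9278
A_sys = 0.9278

0.9278


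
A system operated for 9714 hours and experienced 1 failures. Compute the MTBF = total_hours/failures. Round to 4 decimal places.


total_hours = 9714
failures = 1
MTBF = 9714 / 1
MTBF = 9714.0

9714.0


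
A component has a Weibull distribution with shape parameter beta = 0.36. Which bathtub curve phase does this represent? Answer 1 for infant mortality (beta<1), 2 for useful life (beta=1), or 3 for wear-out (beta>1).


beta = 0.36
Compare beta to 1:
beta < 1 => infant mortality (phase 1)
beta = 1 => useful life (phase 2)
beta > 1 => wear-out (phase 3)
Since beta = 0.36, this is infant mortality (decreasing failure rate)
Phase = 1

1


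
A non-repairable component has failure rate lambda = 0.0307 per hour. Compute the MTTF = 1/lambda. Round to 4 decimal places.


lambda = 0.0307
MTTF = 1 / 0.0307
MTTF = 32.5733

32.5733


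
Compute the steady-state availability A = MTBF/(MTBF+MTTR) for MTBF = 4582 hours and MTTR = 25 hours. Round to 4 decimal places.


MTBF = 4582
MTTR = 25
MTBF + MTTR = 4607
A = 4582 / 4607
A = 0.9946

0.9946


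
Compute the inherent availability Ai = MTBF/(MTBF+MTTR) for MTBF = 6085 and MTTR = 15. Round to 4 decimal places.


MTBF = 6085
MTTR = 15
MTBF + MTTR = 6100
Ai = 6085 / 6100
Ai = 0.9975

0.9975


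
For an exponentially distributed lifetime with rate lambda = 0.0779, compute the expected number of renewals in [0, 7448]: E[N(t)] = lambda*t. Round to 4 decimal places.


lambda = 0.0779
t = 7448
E[N(t)] = lambda * t
E[N(t)] = 0.0779 * 7448
E[N(t)] = 580.1992

580.1992


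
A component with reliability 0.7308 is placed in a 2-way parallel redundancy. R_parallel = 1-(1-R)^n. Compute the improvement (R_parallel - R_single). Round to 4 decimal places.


R_single = 0.7308, n = 2
1 - R_single = 0.2692
(1 - R_single)^n = 0.2692^2 = 0.0725
R_parallel = 1 - 0.0725 = 0.9275
Improvement = 0.9275 - 0.7308
Improvement = 0.1967

0.1967


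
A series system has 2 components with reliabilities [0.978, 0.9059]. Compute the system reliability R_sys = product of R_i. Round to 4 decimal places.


Components: [0.978, 0.9059]
After component 1 (R=0.978): product = 0.978
After component 2 (R=0.9059): product = 0.886
R_sys = 0.886

0.886


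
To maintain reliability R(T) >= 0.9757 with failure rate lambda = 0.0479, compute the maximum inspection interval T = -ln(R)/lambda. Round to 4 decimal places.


R_target = 0.9757
lambda = 0.0479
-ln(0.9757) = 0.0246
T = 0.0246 / 0.0479
T = 0.5136

0.5136


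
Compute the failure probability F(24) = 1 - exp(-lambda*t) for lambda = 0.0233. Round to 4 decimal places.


lambda = 0.0233, t = 24
lambda * t = 0.5592
exp(-0.5592) = 0.5717
F(t) = 1 - 0.5717
F(t) = 0.4283

0.4283


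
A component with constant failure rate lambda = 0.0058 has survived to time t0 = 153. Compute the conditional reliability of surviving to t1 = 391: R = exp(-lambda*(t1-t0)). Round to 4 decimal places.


lambda = 0.0058
t0 = 153, t1 = 391
t1 - t0 = 238
lambda * (t1-t0) = 0.0058 * 238 = 1.3804
R = exp(-1.3804)
R = 0.2515

0.2515


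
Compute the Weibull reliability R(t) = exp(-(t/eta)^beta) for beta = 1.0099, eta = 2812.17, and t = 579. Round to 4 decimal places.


beta = 1.0099, eta = 2812.17, t = 579
t/eta = 579 / 2812.17 = 0.2059
(t/eta)^beta = 0.2059^1.0099 = 0.2027
R(t) = exp(-0.2027)
R(t) = 0.8165

0.8165


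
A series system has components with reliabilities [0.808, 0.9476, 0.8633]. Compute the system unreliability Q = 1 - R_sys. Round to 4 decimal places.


Components: [0.808, 0.9476, 0.8633]
After component 1: product = 0.808
After component 2: product = 0.7657
After component 3: product = 0.661
R_sys = 0.661
Q = 1 - 0.661 = 0.339

0.339


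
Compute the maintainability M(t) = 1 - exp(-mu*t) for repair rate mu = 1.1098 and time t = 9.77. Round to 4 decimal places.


mu = 1.1098, t = 9.77
mu * t = 1.1098 * 9.77 = 10.8427
exp(-10.8427) = 0.0
M(t) = 1 - 0.0
M(t) = 1.0

1.0


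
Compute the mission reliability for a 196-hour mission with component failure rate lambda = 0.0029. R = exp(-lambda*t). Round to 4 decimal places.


lambda = 0.0029
mission_time = 196
lambda * t = 0.0029 * 196 = 0.5684
R = exp(-0.5684)
R = 0.5664

0.5664


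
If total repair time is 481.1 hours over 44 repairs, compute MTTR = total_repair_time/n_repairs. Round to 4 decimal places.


total_repair_time = 481.1
n_repairs = 44
MTTR = 481.1 / 44
MTTR = 10.9341

10.9341


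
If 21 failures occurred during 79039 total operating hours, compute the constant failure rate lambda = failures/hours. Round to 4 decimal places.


failures = 21
total_hours = 79039
lambda = 21 / 79039
lambda = 0.0003

0.0003


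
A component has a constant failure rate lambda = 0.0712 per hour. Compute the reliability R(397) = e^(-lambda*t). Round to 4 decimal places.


lambda = 0.0712
t = 397
lambda * t = 28.2664
R(t) = e^(-28.2664)
R(t) = 0.0

0.0


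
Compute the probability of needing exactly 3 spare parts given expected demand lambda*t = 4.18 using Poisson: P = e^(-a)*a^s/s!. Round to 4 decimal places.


a = 4.18, s = 3
e^(-a) = e^(-4.18) = 0.0153
a^s = 4.18^3 = 73.0346
s! = 6
P = 0.0153 * 73.0346 / 6
P = 0.1862

0.1862


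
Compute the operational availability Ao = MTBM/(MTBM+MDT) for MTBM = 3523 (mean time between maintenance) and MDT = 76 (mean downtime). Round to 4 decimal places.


MTBM = 3523
MDT = 76
MTBM + MDT = 3599
Ao = 3523 / 3599
Ao = 0.9789

0.9789


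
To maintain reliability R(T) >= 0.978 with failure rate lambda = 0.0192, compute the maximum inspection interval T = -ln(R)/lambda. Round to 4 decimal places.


R_target = 0.978
lambda = 0.0192
-ln(0.978) = 0.0222
T = 0.0222 / 0.0192
T = 1.1586

1.1586


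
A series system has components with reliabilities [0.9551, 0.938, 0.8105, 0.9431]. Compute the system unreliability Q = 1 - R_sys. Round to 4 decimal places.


Components: [0.9551, 0.938, 0.8105, 0.9431]
After component 1: product = 0.9551
After component 2: product = 0.8959
After component 3: product = 0.7261
After component 4: product = 0.6848
R_sys = 0.6848
Q = 1 - 0.6848 = 0.3152

0.3152


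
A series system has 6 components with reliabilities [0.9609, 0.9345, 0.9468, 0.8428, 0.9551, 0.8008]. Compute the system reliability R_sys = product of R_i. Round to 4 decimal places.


Components: [0.9609, 0.9345, 0.9468, 0.8428, 0.9551, 0.8008]
After component 1 (R=0.9609): product = 0.9609
After component 2 (R=0.9345): product = 0.898
After component 3 (R=0.9468): product = 0.8502
After component 4 (R=0.8428): product = 0.7165
After component 5 (R=0.9551): product = 0.6844
After component 6 (R=0.8008): product = 0.548
R_sys = 0.548

0.548


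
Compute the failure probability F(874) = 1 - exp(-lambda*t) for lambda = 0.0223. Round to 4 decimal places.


lambda = 0.0223, t = 874
lambda * t = 19.4902
exp(-19.4902) = 0.0
F(t) = 1 - 0.0
F(t) = 1.0

1.0


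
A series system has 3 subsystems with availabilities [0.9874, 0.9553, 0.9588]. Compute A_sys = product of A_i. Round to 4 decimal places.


Subsystems: [0.9874, 0.9553, 0.9588]
After subsystem 1 (A=0.9874): product = 0.9874
After subsystem 2 (A=0.9553): product = 0.9433
After subsystem 3 (A=0.9588): product = 0.9044
A_sys = 0.9044

0.9044


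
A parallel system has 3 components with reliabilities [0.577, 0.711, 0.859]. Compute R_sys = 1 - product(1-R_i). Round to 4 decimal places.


Components: [0.577, 0.711, 0.859]
(1 - 0.577) = 0.423, running product = 0.423
(1 - 0.711) = 0.289, running product = 0.1222
(1 - 0.859) = 0.141, running product = 0.0172
Product of (1-R_i) = 0.0172
R_sys = 1 - 0.0172 = 0.9828

0.9828


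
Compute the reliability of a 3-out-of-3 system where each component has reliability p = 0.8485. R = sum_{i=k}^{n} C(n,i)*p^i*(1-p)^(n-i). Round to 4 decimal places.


k = 3, n = 3, p = 0.8485
i=3: C(3,3)=1 * 0.8485^3 * 0.1515^0 = 0.6109
R = sum of terms = 0.6109

0.6109


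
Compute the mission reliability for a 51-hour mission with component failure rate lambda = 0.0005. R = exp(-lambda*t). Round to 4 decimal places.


lambda = 0.0005
mission_time = 51
lambda * t = 0.0005 * 51 = 0.0255
R = exp(-0.0255)
R = 0.9748

0.9748


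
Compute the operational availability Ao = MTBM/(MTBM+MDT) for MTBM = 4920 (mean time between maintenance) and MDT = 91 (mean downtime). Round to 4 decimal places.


MTBM = 4920
MDT = 91
MTBM + MDT = 5011
Ao = 4920 / 5011
Ao = 0.9818

0.9818


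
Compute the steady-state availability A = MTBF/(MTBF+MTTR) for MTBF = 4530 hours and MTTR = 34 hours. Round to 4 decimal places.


MTBF = 4530
MTTR = 34
MTBF + MTTR = 4564
A = 4530 / 4564
A = 0.9926

0.9926


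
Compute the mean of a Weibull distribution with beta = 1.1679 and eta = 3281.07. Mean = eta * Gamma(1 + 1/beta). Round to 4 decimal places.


beta = 1.1679, eta = 3281.07
1/beta = 0.8562
1 + 1/beta = 1.8562
Gamma(1.8562) = 0.9475
Mean = 3281.07 * 0.9475
Mean = 3108.8819

3108.8819


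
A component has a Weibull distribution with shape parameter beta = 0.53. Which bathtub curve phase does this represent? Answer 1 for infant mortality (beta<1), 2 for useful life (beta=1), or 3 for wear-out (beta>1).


beta = 0.53
Compare beta to 1:
beta < 1 => infant mortality (phase 1)
beta = 1 => useful life (phase 2)
beta > 1 => wear-out (phase 3)
Since beta = 0.53, this is infant mortality (decreasing failure rate)
Phase = 1

1


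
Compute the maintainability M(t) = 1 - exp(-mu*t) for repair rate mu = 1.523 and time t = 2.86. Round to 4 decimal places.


mu = 1.523, t = 2.86
mu * t = 1.523 * 2.86 = 4.3558
exp(-4.3558) = 0.0128
M(t) = 1 - 0.0128
M(t) = 0.9872

0.9872


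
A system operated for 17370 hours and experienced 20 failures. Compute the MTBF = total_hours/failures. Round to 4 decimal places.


total_hours = 17370
failures = 20
MTBF = 17370 / 20
MTBF = 868.5

868.5


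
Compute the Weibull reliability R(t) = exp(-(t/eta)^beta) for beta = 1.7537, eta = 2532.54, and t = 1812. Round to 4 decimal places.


beta = 1.7537, eta = 2532.54, t = 1812
t/eta = 1812 / 2532.54 = 0.7155
(t/eta)^beta = 0.7155^1.7537 = 0.5559
R(t) = exp(-0.5559)
R(t) = 0.5735

0.5735


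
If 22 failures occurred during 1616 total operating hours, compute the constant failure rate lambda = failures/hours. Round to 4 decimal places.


failures = 22
total_hours = 1616
lambda = 22 / 1616
lambda = 0.0136

0.0136


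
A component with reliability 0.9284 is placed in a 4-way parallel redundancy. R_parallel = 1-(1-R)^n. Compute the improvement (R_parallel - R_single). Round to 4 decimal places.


R_single = 0.9284, n = 4
1 - R_single = 0.0716
(1 - R_single)^n = 0.0716^4 = 0.0
R_parallel = 1 - 0.0 = 1.0
Improvement = 1.0 - 0.9284
Improvement = 0.0716

0.0716


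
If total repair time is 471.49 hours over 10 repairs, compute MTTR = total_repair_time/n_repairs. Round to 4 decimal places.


total_repair_time = 471.49
n_repairs = 10
MTTR = 471.49 / 10
MTTR = 47.149

47.149


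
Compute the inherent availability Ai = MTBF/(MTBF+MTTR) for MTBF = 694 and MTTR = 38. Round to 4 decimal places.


MTBF = 694
MTTR = 38
MTBF + MTTR = 732
Ai = 694 / 732
Ai = 0.9481

0.9481


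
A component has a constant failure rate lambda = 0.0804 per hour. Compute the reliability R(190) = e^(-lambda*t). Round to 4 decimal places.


lambda = 0.0804
t = 190
lambda * t = 15.276
R(t) = e^(-15.276)
R(t) = 0.0

0.0


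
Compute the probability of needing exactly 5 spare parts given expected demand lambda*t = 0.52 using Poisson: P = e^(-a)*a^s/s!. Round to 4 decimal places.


a = 0.52, s = 5
e^(-a) = e^(-0.52) = 0.5945
a^s = 0.52^5 = 0.038
s! = 120
P = 0.5945 * 0.038 / 120
P = 0.0002

0.0002


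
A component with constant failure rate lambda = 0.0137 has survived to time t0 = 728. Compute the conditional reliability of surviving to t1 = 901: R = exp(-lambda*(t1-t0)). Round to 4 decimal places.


lambda = 0.0137
t0 = 728, t1 = 901
t1 - t0 = 173
lambda * (t1-t0) = 0.0137 * 173 = 2.3701
R = exp(-2.3701)
R = 0.0935

0.0935


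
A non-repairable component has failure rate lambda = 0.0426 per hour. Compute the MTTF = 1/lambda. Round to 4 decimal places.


lambda = 0.0426
MTTF = 1 / 0.0426
MTTF = 23.4742

23.4742


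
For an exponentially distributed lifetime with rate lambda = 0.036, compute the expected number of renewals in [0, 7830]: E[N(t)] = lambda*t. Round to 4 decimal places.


lambda = 0.036
t = 7830
E[N(t)] = lambda * t
E[N(t)] = 0.036 * 7830
E[N(t)] = 281.88

281.88


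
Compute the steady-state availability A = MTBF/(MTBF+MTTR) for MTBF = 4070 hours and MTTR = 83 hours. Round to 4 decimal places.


MTBF = 4070
MTTR = 83
MTBF + MTTR = 4153
A = 4070 / 4153
A = 0.98

0.98


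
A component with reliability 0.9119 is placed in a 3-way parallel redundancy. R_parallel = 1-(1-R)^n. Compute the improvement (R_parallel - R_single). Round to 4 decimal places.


R_single = 0.9119, n = 3
1 - R_single = 0.0881
(1 - R_single)^n = 0.0881^3 = 0.0007
R_parallel = 1 - 0.0007 = 0.9993
Improvement = 0.9993 - 0.9119
Improvement = 0.0874

0.0874


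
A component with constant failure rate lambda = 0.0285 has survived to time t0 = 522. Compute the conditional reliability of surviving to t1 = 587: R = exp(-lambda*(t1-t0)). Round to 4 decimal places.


lambda = 0.0285
t0 = 522, t1 = 587
t1 - t0 = 65
lambda * (t1-t0) = 0.0285 * 65 = 1.8525
R = exp(-1.8525)
R = 0.1568

0.1568


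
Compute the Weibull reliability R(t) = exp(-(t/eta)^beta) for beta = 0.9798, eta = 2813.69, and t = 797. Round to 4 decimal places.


beta = 0.9798, eta = 2813.69, t = 797
t/eta = 797 / 2813.69 = 0.2833
(t/eta)^beta = 0.2833^0.9798 = 0.2906
R(t) = exp(-0.2906)
R(t) = 0.7478

0.7478


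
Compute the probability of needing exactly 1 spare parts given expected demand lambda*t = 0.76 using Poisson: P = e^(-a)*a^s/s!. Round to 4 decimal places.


a = 0.76, s = 1
e^(-a) = e^(-0.76) = 0.4677
a^s = 0.76^1 = 0.76
s! = 1
P = 0.4677 * 0.76 / 1
P = 0.3554

0.3554


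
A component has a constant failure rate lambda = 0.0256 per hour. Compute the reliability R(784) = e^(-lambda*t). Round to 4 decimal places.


lambda = 0.0256
t = 784
lambda * t = 20.0704
R(t) = e^(-20.0704)
R(t) = 0.0

0.0


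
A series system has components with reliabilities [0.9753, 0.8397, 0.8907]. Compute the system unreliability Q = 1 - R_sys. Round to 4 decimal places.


Components: [0.9753, 0.8397, 0.8907]
After component 1: product = 0.9753
After component 2: product = 0.819
After component 3: product = 0.7294
R_sys = 0.7294
Q = 1 - 0.7294 = 0.2706

0.2706


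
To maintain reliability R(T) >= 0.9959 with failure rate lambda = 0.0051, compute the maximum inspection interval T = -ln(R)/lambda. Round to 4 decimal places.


R_target = 0.9959
lambda = 0.0051
-ln(0.9959) = 0.0041
T = 0.0041 / 0.0051
T = 0.8056

0.8056


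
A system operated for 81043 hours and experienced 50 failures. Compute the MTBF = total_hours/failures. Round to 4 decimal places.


total_hours = 81043
failures = 50
MTBF = 81043 / 50
MTBF = 1620.86

1620.86


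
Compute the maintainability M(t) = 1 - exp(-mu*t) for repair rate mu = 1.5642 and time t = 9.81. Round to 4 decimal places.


mu = 1.5642, t = 9.81
mu * t = 1.5642 * 9.81 = 15.3448
exp(-15.3448) = 0.0
M(t) = 1 - 0.0
M(t) = 1.0

1.0


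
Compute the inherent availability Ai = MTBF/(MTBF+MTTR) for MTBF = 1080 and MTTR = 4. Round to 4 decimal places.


MTBF = 1080
MTTR = 4
MTBF + MTTR = 1084
Ai = 1080 / 1084
Ai = 0.9963

0.9963


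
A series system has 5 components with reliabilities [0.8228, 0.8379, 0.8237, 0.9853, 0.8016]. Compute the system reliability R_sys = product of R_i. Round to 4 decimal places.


Components: [0.8228, 0.8379, 0.8237, 0.9853, 0.8016]
After component 1 (R=0.8228): product = 0.8228
After component 2 (R=0.8379): product = 0.6894
After component 3 (R=0.8237): product = 0.5679
After component 4 (R=0.9853): product = 0.5595
After component 5 (R=0.8016): product = 0.4485
R_sys = 0.4485

0.4485


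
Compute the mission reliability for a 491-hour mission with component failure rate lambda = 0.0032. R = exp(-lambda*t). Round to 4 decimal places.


lambda = 0.0032
mission_time = 491
lambda * t = 0.0032 * 491 = 1.5712
R = exp(-1.5712)
R = 0.2078

0.2078


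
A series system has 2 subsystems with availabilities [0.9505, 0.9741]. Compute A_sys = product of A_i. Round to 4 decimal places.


Subsystems: [0.9505, 0.9741]
After subsystem 1 (A=0.9505): product = 0.9505
After subsystem 2 (A=0.9741): product = 0.9259
A_sys = 0.9259

0.9259


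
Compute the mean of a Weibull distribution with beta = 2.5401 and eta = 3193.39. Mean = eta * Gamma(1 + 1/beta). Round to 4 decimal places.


beta = 2.5401, eta = 3193.39
1/beta = 0.3937
1 + 1/beta = 1.3937
Gamma(1.3937) = 0.8876
Mean = 3193.39 * 0.8876
Mean = 2834.536

2834.536


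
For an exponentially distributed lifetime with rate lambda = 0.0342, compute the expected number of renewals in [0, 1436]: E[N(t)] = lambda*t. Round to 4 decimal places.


lambda = 0.0342
t = 1436
E[N(t)] = lambda * t
E[N(t)] = 0.0342 * 1436
E[N(t)] = 49.1112

49.1112


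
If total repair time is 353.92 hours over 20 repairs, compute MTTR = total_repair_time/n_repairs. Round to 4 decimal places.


total_repair_time = 353.92
n_repairs = 20
MTTR = 353.92 / 20
MTTR = 17.696

17.696


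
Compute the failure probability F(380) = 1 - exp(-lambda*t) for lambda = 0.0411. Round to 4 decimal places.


lambda = 0.0411, t = 380
lambda * t = 15.618
exp(-15.618) = 0.0
F(t) = 1 - 0.0
F(t) = 1.0

1.0


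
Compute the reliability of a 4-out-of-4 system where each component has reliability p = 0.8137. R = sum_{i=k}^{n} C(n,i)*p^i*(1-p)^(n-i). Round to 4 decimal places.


k = 4, n = 4, p = 0.8137
i=4: C(4,4)=1 * 0.8137^4 * 0.1863^0 = 0.4384
R = sum of terms = 0.4384

0.4384


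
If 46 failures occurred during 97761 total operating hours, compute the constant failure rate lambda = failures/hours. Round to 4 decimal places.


failures = 46
total_hours = 97761
lambda = 46 / 97761
lambda = 0.0005

0.0005


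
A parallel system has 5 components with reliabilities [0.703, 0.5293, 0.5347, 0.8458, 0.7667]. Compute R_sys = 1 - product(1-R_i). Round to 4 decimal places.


Components: [0.703, 0.5293, 0.5347, 0.8458, 0.7667]
(1 - 0.703) = 0.297, running product = 0.297
(1 - 0.5293) = 0.4707, running product = 0.1398
(1 - 0.5347) = 0.4653, running product = 0.065
(1 - 0.8458) = 0.1542, running product = 0.01
(1 - 0.7667) = 0.2333, running product = 0.0023
Product of (1-R_i) = 0.0023
R_sys = 1 - 0.0023 = 0.9977

0.9977


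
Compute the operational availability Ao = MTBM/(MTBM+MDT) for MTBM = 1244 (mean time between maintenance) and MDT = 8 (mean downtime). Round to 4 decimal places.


MTBM = 1244
MDT = 8
MTBM + MDT = 1252
Ao = 1244 / 1252
Ao = 0.9936

0.9936


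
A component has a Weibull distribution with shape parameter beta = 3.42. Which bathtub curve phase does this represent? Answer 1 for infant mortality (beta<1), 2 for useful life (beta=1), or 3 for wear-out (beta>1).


beta = 3.42
Compare beta to 1:
beta < 1 => infant mortality (phase 1)
beta = 1 => useful life (phase 2)
beta > 1 => wear-out (phase 3)
Since beta = 3.42, this is wear-out (increasing failure rate)
Phase = 3

3


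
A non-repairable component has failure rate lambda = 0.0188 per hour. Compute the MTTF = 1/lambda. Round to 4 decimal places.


lambda = 0.0188
MTTF = 1 / 0.0188
MTTF = 53.1915

53.1915


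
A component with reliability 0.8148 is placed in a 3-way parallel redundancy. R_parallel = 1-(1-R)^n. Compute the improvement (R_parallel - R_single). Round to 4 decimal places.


R_single = 0.8148, n = 3
1 - R_single = 0.1852
(1 - R_single)^n = 0.1852^3 = 0.0064
R_parallel = 1 - 0.0064 = 0.9936
Improvement = 0.9936 - 0.8148
Improvement = 0.1788

0.1788


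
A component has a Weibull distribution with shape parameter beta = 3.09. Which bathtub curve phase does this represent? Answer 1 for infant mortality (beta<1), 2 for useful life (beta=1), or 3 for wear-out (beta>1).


beta = 3.09
Compare beta to 1:
beta < 1 => infant mortality (phase 1)
beta = 1 => useful life (phase 2)
beta > 1 => wear-out (phase 3)
Since beta = 3.09, this is wear-out (increasing failure rate)
Phase = 3

3


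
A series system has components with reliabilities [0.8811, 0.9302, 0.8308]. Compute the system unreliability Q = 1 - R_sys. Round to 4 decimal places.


Components: [0.8811, 0.9302, 0.8308]
After component 1: product = 0.8811
After component 2: product = 0.8196
After component 3: product = 0.6809
R_sys = 0.6809
Q = 1 - 0.6809 = 0.3191

0.3191


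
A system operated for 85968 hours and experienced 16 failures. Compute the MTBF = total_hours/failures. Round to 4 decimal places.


total_hours = 85968
failures = 16
MTBF = 85968 / 16
MTBF = 5373.0

5373.0


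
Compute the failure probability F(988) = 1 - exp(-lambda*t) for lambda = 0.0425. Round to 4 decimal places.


lambda = 0.0425, t = 988
lambda * t = 41.99
exp(-41.99) = 0.0
F(t) = 1 - 0.0
F(t) = 1.0

1.0


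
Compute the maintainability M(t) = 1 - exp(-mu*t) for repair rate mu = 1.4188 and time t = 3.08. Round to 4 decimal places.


mu = 1.4188, t = 3.08
mu * t = 1.4188 * 3.08 = 4.3699
exp(-4.3699) = 0.0127
M(t) = 1 - 0.0127
M(t) = 0.9873

0.9873


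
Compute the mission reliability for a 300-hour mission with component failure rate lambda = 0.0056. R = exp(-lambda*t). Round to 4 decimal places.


lambda = 0.0056
mission_time = 300
lambda * t = 0.0056 * 300 = 1.68
R = exp(-1.68)
R = 0.1864

0.1864


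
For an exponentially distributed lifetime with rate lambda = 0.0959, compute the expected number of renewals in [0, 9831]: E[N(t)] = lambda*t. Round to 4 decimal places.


lambda = 0.0959
t = 9831
E[N(t)] = lambda * t
E[N(t)] = 0.0959 * 9831
E[N(t)] = 942.7929

942.7929


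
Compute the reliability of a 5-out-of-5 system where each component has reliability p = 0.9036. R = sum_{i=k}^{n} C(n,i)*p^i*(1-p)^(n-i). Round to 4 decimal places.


k = 5, n = 5, p = 0.9036
i=5: C(5,5)=1 * 0.9036^5 * 0.0964^0 = 0.6024
R = sum of terms = 0.6024

0.6024


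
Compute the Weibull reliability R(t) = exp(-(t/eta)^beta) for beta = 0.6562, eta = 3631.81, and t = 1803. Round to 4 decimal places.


beta = 0.6562, eta = 3631.81, t = 1803
t/eta = 1803 / 3631.81 = 0.4964
(t/eta)^beta = 0.4964^0.6562 = 0.6316
R(t) = exp(-0.6316)
R(t) = 0.5317

0.5317


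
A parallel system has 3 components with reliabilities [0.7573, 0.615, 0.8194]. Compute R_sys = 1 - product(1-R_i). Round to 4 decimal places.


Components: [0.7573, 0.615, 0.8194]
(1 - 0.7573) = 0.2427, running product = 0.2427
(1 - 0.615) = 0.385, running product = 0.0934
(1 - 0.8194) = 0.1806, running product = 0.0169
Product of (1-R_i) = 0.0169
R_sys = 1 - 0.0169 = 0.9831

0.9831


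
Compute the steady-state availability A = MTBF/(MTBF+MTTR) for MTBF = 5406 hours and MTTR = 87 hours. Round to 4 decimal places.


MTBF = 5406
MTTR = 87
MTBF + MTTR = 5493
A = 5406 / 5493
A = 0.9842

0.9842


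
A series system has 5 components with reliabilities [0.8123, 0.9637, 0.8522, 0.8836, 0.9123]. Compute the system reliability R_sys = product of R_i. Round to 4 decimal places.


Components: [0.8123, 0.9637, 0.8522, 0.8836, 0.9123]
After component 1 (R=0.8123): product = 0.8123
After component 2 (R=0.9637): product = 0.7828
After component 3 (R=0.8522): product = 0.6671
After component 4 (R=0.8836): product = 0.5895
After component 5 (R=0.9123): product = 0.5378
R_sys = 0.5378

0.5378


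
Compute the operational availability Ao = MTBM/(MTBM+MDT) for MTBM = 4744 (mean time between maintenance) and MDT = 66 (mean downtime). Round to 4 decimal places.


MTBM = 4744
MDT = 66
MTBM + MDT = 4810
Ao = 4744 / 4810
Ao = 0.9863

0.9863


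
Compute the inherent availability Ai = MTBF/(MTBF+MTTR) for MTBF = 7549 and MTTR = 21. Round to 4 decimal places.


MTBF = 7549
MTTR = 21
MTBF + MTTR = 7570
Ai = 7549 / 7570
Ai = 0.9972

0.9972


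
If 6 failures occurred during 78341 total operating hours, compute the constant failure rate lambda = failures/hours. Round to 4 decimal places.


failures = 6
total_hours = 78341
lambda = 6 / 78341
lambda = 0.0001

0.0001


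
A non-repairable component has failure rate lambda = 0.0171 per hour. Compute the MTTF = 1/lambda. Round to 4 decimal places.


lambda = 0.0171
MTTF = 1 / 0.0171
MTTF = 58.4795

58.4795


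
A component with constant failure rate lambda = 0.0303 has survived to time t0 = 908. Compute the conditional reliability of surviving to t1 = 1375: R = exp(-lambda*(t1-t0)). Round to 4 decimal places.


lambda = 0.0303
t0 = 908, t1 = 1375
t1 - t0 = 467
lambda * (t1-t0) = 0.0303 * 467 = 14.1501
R = exp(-14.1501)
R = 0.0

0.0


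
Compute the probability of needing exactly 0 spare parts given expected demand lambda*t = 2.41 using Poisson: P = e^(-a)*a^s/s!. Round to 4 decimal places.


a = 2.41, s = 0
e^(-a) = e^(-2.41) = 0.0898
a^s = 2.41^0 = 1.0
s! = 1
P = 0.0898 * 1.0 / 1
P = 0.0898

0.0898


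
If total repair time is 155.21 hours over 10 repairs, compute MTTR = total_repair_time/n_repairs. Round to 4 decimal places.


total_repair_time = 155.21
n_repairs = 10
MTTR = 155.21 / 10
MTTR = 15.521

15.521


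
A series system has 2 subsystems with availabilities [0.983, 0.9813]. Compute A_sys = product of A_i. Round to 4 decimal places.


Subsystems: [0.983, 0.9813]
After subsystem 1 (A=0.983): product = 0.983
After subsystem 2 (A=0.9813): product = 0.9646
A_sys = 0.9646

0.9646


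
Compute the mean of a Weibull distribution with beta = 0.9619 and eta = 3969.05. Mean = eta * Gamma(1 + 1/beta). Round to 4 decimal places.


beta = 0.9619, eta = 3969.05
1/beta = 1.0396
1 + 1/beta = 2.0396
Gamma(2.0396) = 1.0174
Mean = 3969.05 * 1.0174
Mean = 4038.1015

4038.1015


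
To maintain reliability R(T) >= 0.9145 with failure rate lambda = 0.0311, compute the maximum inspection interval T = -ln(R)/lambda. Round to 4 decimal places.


R_target = 0.9145
lambda = 0.0311
-ln(0.9145) = 0.0894
T = 0.0894 / 0.0311
T = 2.8739

2.8739


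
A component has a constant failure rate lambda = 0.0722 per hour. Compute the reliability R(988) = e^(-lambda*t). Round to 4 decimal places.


lambda = 0.0722
t = 988
lambda * t = 71.3336
R(t) = e^(-71.3336)
R(t) = 0.0

0.0


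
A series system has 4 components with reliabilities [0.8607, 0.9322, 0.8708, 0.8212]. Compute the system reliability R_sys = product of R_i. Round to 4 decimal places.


Components: [0.8607, 0.9322, 0.8708, 0.8212]
After component 1 (R=0.8607): product = 0.8607
After component 2 (R=0.9322): product = 0.8023
After component 3 (R=0.8708): product = 0.6987
After component 4 (R=0.8212): product = 0.5738
R_sys = 0.5738

0.5738


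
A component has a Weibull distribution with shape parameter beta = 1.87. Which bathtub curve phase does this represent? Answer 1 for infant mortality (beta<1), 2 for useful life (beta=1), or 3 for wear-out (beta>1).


beta = 1.87
Compare beta to 1:
beta < 1 => infant mortality (phase 1)
beta = 1 => useful life (phase 2)
beta > 1 => wear-out (phase 3)
Since beta = 1.87, this is wear-out (increasing failure rate)
Phase = 3

3


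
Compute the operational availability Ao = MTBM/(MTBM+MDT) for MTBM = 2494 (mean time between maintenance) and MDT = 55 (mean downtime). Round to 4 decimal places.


MTBM = 2494
MDT = 55
MTBM + MDT = 2549
Ao = 2494 / 2549
Ao = 0.9784

0.9784


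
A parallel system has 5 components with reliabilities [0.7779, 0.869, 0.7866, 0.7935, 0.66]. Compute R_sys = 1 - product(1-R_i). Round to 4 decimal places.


Components: [0.7779, 0.869, 0.7866, 0.7935, 0.66]
(1 - 0.7779) = 0.2221, running product = 0.2221
(1 - 0.869) = 0.131, running product = 0.0291
(1 - 0.7866) = 0.2134, running product = 0.0062
(1 - 0.7935) = 0.2065, running product = 0.0013
(1 - 0.66) = 0.34, running product = 0.0004
Product of (1-R_i) = 0.0004
R_sys = 1 - 0.0004 = 0.9996

0.9996


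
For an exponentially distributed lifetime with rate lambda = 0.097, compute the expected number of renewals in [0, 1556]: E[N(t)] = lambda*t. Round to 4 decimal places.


lambda = 0.097
t = 1556
E[N(t)] = lambda * t
E[N(t)] = 0.097 * 1556
E[N(t)] = 150.932

150.932


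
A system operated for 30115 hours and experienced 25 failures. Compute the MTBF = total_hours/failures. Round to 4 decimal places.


total_hours = 30115
failures = 25
MTBF = 30115 / 25
MTBF = 1204.6

1204.6


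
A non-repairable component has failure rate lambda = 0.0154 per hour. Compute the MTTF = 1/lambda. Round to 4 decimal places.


lambda = 0.0154
MTTF = 1 / 0.0154
MTTF = 64.9351

64.9351


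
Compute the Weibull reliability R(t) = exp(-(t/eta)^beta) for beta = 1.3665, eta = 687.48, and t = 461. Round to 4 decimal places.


beta = 1.3665, eta = 687.48, t = 461
t/eta = 461 / 687.48 = 0.6706
(t/eta)^beta = 0.6706^1.3665 = 0.5792
R(t) = exp(-0.5792)
R(t) = 0.5603

0.5603


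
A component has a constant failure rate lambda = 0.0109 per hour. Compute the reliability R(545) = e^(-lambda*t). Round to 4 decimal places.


lambda = 0.0109
t = 545
lambda * t = 5.9405
R(t) = e^(-5.9405)
R(t) = 0.0026

0.0026


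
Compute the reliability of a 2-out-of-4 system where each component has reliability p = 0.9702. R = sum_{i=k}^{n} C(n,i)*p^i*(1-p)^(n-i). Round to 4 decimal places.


k = 2, n = 4, p = 0.9702
i=2: C(4,2)=6 * 0.9702^2 * 0.0298^2 = 0.005
i=3: C(4,3)=4 * 0.9702^3 * 0.0298^1 = 0.1089
i=4: C(4,4)=1 * 0.9702^4 * 0.0298^0 = 0.886
R = sum of terms = 0.9999

0.9999


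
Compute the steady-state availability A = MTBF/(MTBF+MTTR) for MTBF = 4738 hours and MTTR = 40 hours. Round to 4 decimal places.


MTBF = 4738
MTTR = 40
MTBF + MTTR = 4778
A = 4738 / 4778
A = 0.9916

0.9916


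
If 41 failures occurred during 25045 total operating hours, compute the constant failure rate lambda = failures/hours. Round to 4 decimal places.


failures = 41
total_hours = 25045
lambda = 41 / 25045
lambda = 0.0016

0.0016


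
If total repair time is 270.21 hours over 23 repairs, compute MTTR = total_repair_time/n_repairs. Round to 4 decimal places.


total_repair_time = 270.21
n_repairs = 23
MTTR = 270.21 / 23
MTTR = 11.7483

11.7483


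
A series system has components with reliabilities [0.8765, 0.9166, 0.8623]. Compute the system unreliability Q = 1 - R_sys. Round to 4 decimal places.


Components: [0.8765, 0.9166, 0.8623]
After component 1: product = 0.8765
After component 2: product = 0.8034
After component 3: product = 0.6928
R_sys = 0.6928
Q = 1 - 0.6928 = 0.3072

0.3072


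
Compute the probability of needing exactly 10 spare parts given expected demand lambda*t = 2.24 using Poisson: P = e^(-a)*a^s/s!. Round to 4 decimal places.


a = 2.24, s = 10
e^(-a) = e^(-2.24) = 0.1065
a^s = 2.24^10 = 3180.3886
s! = 3628800
P = 0.1065 * 3180.3886 / 3628800
P = 0.0001

0.0001
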